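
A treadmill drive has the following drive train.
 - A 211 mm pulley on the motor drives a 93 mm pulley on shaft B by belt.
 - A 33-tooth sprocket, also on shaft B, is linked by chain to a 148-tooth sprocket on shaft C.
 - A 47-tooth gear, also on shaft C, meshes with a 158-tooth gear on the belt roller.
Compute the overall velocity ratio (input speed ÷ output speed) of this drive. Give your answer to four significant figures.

Each stage contributes driven/driver: belt 93/211 = 0.44076, chain 148/33 = 4.4848, gear mesh 158/47 = 3.3617.
Overall: 0.44076 × 4.4848 × 3.3617 = 6.6452.

6.645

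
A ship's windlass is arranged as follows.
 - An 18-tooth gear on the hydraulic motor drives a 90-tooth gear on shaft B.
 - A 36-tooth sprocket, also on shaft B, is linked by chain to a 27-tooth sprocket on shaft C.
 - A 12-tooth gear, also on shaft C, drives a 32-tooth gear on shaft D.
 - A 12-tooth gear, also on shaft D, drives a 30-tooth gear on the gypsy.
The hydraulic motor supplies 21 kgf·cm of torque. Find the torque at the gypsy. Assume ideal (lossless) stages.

525 kgf·cm

Gear mesh: ratio = 90/18 = 5; torque at shaft B = 21 × 5 = 105 kgf·cm.
Chain: ratio = 27/36 = 0.75; torque at shaft C = 105 × 0.75 = 78.75 kgf·cm.
Gear mesh: ratio = 32/12 = 2.6667; torque at shaft D = 78.75 × 2.6667 = 210 kgf·cm.
Gear mesh: ratio = 30/12 = 2.5; torque at the gypsy = 210 × 2.5 = 525 kgf·cm.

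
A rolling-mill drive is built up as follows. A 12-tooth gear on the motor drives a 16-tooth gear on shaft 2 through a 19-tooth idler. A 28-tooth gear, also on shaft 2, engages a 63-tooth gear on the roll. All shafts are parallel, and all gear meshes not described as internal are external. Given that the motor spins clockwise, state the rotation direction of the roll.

counterclockwise

the motor → shaft 2: driver → idler → driven is 2 external meshes, 2 reversals → CW.
shaft 2 → the roll: external mesh, 1 reversal → CCW.
3 reversals in total — an odd number — so the roll turns opposite to the motor.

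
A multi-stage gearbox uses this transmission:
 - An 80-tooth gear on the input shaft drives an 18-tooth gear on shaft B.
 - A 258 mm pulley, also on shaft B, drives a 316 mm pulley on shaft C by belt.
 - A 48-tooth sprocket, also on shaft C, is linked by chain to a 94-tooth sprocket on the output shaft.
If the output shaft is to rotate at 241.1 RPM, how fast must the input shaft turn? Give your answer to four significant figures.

130.1 RPM

Overall ratio R = 0.225 × 1.2248 × 1.9583 = 0.53968.
Required input speed = output speed × R = 241.1 × 0.53968 = 130.12 RPM.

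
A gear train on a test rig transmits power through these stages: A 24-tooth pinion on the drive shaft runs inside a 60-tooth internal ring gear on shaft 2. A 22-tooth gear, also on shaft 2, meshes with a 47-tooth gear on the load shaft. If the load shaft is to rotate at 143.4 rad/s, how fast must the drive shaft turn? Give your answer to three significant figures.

766 rad/s

Overall ratio R = 2.5 × 2.1364 = 5.3409.
Required input speed = output speed × R = 143.4 × 5.3409 = 765.89 rad/s.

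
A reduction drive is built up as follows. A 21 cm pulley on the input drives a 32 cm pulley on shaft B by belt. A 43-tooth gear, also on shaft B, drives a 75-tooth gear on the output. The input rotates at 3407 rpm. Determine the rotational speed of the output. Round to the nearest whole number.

belt 32/21 = 1.5238 → 3407/1.5238 = 2235.8 rpm
gear mesh 75/43 = 1.7442 → 2235.8/1.7442 = 1281.9 rpm

1282 rpm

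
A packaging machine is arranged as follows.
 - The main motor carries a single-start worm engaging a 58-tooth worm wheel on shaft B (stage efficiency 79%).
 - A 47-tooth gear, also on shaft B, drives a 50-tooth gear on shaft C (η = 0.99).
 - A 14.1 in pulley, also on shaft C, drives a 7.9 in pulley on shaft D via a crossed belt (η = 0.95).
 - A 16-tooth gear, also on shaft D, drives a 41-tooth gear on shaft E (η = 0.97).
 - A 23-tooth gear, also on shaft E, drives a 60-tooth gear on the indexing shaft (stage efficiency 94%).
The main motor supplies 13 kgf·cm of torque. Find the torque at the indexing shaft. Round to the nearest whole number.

2035 kgf·cm

worm 58/1 = 58 → τ = 13·58·0.79 = 595.66 kgf·cm
gear mesh 50/47 = 1.0638 → τ = 595.66·1.0638·0.99 = 627.34 kgf·cm
belt 7.9/14.1 = 0.56028 → τ = 627.34·0.56028·0.95 = 333.92 kgf·cm
gear mesh 41/16 = 2.5625 → τ = 333.92·2.5625·0.97 = 829.99 kgf·cm
gear mesh 60/23 = 2.6087 → τ = 829.99·2.6087·0.94 = 2035.3 kgf·cm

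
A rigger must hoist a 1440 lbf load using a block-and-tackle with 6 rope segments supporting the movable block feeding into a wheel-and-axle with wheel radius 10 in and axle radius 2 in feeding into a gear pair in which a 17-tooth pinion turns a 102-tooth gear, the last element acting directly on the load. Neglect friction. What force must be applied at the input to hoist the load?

Block-and-tackle MA = number of supporting rope parts = 6.
Wheel-and-axle MA = R/r = 10/2 = 5.
Gear pair MA = 102/17 = 6.
Combined ideal MA = 6 × 5 × 6 = 180.
Effort = load / MA = 1440 / 180 = 8 lbf.

8 lbf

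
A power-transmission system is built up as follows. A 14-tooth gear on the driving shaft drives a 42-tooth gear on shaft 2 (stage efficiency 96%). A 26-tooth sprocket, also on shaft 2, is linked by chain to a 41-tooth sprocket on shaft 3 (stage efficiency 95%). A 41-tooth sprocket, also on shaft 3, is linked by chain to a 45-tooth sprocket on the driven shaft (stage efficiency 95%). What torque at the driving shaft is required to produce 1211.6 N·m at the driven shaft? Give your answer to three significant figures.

Overall ratio R = 3 × 1.5769 × 1.0976 = 5.1923; overall efficiency η = 0.96 × 0.95 × 0.95 = 0.8664.
Input torque = output torque / (R × η) = 1211.6 / (5.1923 × 0.8664) = 269.33 N·m.

269 N·m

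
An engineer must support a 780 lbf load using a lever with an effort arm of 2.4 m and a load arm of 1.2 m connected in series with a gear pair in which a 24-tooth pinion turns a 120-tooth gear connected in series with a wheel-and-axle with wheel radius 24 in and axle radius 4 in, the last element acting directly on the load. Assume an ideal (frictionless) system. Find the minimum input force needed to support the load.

Lever MA = effort arm / load arm = 2.4/1.2 = 2.
Gear pair MA = 120/24 = 5.
Wheel-and-axle MA = R/r = 24/4 = 6.
Combined ideal MA = 2 × 5 × 6 = 60.
Effort = load / MA = 780 / 60 = 13 lbf.

13 lbf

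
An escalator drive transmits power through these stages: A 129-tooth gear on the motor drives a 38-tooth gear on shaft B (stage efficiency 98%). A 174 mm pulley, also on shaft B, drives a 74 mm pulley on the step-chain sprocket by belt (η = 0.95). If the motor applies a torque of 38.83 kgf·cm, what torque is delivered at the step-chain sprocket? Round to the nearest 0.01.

gear mesh 38/129 = 0.29457 → τ = 38.83·0.29457·0.98 = 11.21 kgf·cm
belt 74/174 = 0.42529 → τ = 11.21·0.42529·0.95 = 4.5289 kgf·cm

4.53 kgf·cm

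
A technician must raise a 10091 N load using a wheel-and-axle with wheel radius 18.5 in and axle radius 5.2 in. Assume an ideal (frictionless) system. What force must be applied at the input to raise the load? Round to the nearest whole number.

2836 N

Wheel-and-axle MA = R/r = 18.5/5.2 = 3.5577.
Effort = load / MA = 10091 / 3.5577 = 2836.4 N.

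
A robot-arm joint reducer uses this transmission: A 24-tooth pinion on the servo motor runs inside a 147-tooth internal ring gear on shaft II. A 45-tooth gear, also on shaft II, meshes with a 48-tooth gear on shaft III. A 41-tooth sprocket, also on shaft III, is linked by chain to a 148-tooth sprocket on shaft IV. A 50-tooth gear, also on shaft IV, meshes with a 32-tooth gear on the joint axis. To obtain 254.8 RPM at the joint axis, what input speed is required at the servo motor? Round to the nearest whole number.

Overall ratio R = 6.125 × 1.0667 × 3.6098 × 0.64 = 15.094.
Required input speed = output speed × R = 254.8 × 15.094 = 3845.8 RPM.

3846 RPM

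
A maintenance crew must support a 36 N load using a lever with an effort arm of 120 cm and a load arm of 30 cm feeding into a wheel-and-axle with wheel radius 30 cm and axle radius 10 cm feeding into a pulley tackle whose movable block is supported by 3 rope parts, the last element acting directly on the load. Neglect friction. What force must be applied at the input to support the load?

1 N

Lever MA = effort arm / load arm = 120/30 = 4.
Wheel-and-axle MA = R/r = 30/10 = 3.
Block-and-tackle MA = number of supporting rope parts = 3.
Combined ideal MA = 4 × 3 × 3 = 36.
Effort = load / MA = 36 / 36 = 1 N.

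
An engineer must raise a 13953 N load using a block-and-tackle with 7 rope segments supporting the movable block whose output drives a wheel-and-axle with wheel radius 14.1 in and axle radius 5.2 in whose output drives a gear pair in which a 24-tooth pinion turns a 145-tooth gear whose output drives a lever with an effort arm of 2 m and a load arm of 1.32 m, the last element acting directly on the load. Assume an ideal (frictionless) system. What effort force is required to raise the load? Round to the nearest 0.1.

Block-and-tackle MA = number of supporting rope parts = 7.
Wheel-and-axle MA = R/r = 14.1/5.2 = 2.7115.
Gear pair MA = 145/24 = 6.0417.
Lever MA = effort arm / load arm = 2/1.32 = 1.5152.
Combined ideal MA = 7 × 2.7115 × 6.0417 × 1.5152 = 173.75.
Effort = load / MA = 13953 / 173.75 = 80.305 N.

80.3 N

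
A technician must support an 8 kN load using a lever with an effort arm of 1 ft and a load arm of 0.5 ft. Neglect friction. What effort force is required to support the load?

Lever MA = effort arm / load arm = 1/0.5 = 2.
Effort = load / MA = 8 / 2 = 4 kN.

4 kN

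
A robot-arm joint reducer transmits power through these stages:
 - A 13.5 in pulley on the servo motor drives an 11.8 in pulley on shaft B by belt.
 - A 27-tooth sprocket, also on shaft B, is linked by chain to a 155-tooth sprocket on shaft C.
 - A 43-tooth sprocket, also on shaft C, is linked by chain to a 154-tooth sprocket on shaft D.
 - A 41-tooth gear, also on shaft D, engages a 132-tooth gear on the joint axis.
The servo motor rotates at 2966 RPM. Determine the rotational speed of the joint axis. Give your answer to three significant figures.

51.3 RPM

belt 11.8/13.5 = 0.87407 → 2966/0.87407 = 3393.3 RPM
chain 155/27 = 5.7407 → 3393.3/5.7407 = 591.09 RPM
chain 154/43 = 3.5814 → 591.09/3.5814 = 165.05 RPM
gear mesh 132/41 = 3.2195 → 165.05/3.2195 = 51.264 RPM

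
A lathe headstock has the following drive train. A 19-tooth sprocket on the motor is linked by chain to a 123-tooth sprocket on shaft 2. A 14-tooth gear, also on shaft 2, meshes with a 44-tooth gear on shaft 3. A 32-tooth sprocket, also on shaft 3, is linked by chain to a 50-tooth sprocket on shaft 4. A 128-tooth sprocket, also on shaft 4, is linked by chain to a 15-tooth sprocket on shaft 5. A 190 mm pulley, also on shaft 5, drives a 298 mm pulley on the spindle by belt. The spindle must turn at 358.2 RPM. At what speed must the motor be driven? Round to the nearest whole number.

Overall ratio R = 6.4737 × 3.1429 × 1.5625 × 0.11719 × 1.5684 = 5.8431.
Required input speed = output speed × R = 358.2 × 5.8431 = 2093 RPM.

2093 RPM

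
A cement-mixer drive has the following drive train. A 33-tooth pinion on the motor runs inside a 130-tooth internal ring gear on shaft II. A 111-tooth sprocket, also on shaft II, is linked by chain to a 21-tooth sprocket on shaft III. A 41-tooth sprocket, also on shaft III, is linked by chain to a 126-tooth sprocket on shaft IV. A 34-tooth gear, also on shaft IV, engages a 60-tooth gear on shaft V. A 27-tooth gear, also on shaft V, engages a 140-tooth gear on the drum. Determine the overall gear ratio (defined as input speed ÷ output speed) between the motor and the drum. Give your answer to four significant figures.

20.96

Each stage contributes driven/driver: internal gear 130/33 = 3.9394, chain 21/111 = 0.18919, chain 126/41 = 3.0732, gear mesh 60/34 = 1.7647, gear mesh 140/27 = 5.1852.
Overall: 3.9394 × 0.18919 × 3.0732 × 1.7647 × 5.1852 = 20.958.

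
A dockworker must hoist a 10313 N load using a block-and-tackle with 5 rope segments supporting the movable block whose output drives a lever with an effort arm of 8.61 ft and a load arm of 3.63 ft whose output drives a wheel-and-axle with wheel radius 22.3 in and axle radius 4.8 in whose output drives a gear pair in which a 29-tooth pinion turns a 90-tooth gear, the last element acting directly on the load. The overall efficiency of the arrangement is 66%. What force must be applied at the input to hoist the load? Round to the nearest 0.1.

Block-and-tackle MA = number of supporting rope parts = 5.
Lever MA = effort arm / load arm = 8.61/3.63 = 2.3719.
Wheel-and-axle MA = R/r = 22.3/4.8 = 4.6458.
Gear pair MA = 90/29 = 3.1034.
Combined ideal MA = 5 × 2.3719 × 4.6458 × 3.1034 = 170.99.
Actual MA = 170.99 × 0.66 = 112.85.
Effort = load / actual MA = 10313 / 112.85 = 91.383 N.

91.4 N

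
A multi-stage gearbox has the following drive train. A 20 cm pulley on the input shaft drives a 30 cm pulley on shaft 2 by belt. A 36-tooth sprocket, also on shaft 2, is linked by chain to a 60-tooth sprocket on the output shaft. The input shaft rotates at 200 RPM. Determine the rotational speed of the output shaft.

the input shaft → shaft 2 (belt, 30/20): 200 ÷ 1.5 = 133.33 RPM
shaft 2 → the output shaft (chain, 60/36): 133.33 ÷ 1.6667 = 80 RPM

80 RPM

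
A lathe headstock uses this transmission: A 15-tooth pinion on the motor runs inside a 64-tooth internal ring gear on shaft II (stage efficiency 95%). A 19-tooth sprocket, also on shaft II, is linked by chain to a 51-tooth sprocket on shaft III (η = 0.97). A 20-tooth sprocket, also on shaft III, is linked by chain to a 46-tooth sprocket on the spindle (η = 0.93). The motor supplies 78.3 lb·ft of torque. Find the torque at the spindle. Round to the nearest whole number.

internal gear 64/15 = 4.2667 → τ = 78.3·4.2667·0.95 = 317.38 lb·ft
chain 51/19 = 2.6842 → τ = 317.38·2.6842·0.97 = 826.35 lb·ft
chain 46/20 = 2.3 → τ = 826.35·2.3·0.93 = 1767.6 lb·ft

1768 lb·ft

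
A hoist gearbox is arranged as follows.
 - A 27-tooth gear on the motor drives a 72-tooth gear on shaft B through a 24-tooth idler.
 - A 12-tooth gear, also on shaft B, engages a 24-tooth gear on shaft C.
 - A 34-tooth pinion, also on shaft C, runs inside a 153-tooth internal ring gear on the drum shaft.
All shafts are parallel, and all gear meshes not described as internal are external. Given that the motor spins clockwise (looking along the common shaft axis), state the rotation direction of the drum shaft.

counterclockwise

the motor → shaft B: driver → idler → driven is 2 external meshes, 2 reversals → CW.
shaft B → shaft C: external mesh, 1 reversal → CCW.
shaft C → the drum shaft: internal mesh, same direction → CCW.
3 reversals in total — an odd number — so the drum shaft turns opposite to the motor.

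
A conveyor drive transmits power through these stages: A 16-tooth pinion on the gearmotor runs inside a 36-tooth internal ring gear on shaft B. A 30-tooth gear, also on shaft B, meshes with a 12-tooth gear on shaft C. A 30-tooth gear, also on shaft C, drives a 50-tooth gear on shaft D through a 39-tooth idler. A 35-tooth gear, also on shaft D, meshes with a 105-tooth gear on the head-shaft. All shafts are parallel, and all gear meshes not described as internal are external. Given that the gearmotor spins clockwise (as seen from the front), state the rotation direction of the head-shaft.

the gearmotor → shaft B: internal mesh, same direction → CW.
shaft B → shaft C: external mesh, 1 reversal → CCW.
shaft C → shaft D: driver → idler → driven is 2 external meshes, 2 reversals → CCW.
shaft D → the head-shaft: external mesh, 1 reversal → CW.
4 reversals in total — an even number — so the head-shaft turns the same way as the gearmotor.

clockwise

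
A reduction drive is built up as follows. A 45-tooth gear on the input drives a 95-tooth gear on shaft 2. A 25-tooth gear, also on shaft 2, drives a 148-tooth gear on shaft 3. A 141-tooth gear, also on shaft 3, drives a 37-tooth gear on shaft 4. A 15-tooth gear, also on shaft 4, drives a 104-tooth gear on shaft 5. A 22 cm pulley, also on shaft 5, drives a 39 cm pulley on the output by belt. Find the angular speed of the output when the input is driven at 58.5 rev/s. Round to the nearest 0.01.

Gear mesh: ratio = 95/45 = 2.1111, so shaft 2 turns at 58.5 / 2.1111 = 27.711 rev/s.
Gear mesh: ratio = 148/25 = 5.92, so shaft 3 turns at 27.711 / 5.92 = 4.6808 rev/s.
Gear mesh: ratio = 37/141 = 0.26241, so shaft 4 turns at 4.6808 / 0.26241 = 17.838 rev/s.
Gear mesh: ratio = 104/15 = 6.9333, so shaft 5 turns at 17.838 / 6.9333 = 2.5728 rev/s.
Belt: ratio = 39/22 = 1.7727, so the output turns at 2.5728 / 1.7727 = 1.4513 rev/s.

1.45 rev/s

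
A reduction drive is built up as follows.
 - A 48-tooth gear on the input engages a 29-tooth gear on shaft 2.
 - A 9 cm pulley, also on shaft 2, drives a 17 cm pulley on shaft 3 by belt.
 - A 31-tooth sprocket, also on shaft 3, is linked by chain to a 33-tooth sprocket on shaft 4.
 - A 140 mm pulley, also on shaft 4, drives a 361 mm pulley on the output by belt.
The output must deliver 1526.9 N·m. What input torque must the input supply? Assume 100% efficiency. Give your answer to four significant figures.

487.4 N·m

Overall ratio R = 0.60417 × 1.8889 × 1.0645 × 2.5786 = 3.1325.
Input torque = output torque / R = 1526.9 / 3.1325 = 487.43 N·m.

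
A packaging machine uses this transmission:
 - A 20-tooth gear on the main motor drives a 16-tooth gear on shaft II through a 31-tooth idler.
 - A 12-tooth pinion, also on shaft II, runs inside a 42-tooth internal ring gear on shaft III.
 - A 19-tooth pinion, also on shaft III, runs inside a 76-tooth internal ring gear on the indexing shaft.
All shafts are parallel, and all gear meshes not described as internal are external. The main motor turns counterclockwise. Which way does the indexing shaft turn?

counterclockwise

the main motor → shaft II: driver → idler → driven is 2 external meshes, 2 reversals → CCW.
shaft II → shaft III: internal mesh, same direction → CCW.
shaft III → the indexing shaft: internal mesh, same direction → CCW.
2 reversals in total — an even number — so the indexing shaft turns the same way as the main motor.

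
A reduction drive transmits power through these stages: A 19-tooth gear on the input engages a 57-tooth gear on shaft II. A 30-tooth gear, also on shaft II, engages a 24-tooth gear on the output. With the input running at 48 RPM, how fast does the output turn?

20 RPM

gear mesh 57/19 = 3 → 48/3 = 16 RPM
gear mesh 24/30 = 0.8 → 16/0.8 = 20 RPM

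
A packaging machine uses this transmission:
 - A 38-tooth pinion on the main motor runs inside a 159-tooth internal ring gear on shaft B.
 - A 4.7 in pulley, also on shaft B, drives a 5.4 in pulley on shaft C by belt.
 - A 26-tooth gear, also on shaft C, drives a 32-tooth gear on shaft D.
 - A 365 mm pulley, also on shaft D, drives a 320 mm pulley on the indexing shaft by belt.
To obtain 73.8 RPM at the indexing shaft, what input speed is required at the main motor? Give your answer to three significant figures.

383 RPM

Overall ratio R = 4.1842 × 1.1489 × 1.2308 × 0.87671 = 5.1873.
Required input speed = output speed × R = 73.8 × 5.1873 = 382.82 RPM.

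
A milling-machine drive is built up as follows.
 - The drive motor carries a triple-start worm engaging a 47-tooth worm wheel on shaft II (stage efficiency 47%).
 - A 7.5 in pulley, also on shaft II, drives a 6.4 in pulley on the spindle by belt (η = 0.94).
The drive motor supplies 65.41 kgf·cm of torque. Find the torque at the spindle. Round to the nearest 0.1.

386.3 kgf·cm

Worm: ratio = 47/3 = 15.667; torque at shaft II = 65.41 × 15.667 × 0.47 = 481.64 kgf·cm.
Belt: ratio = 6.4/7.5 = 0.85333; torque at the spindle = 481.64 × 0.85333 × 0.94 = 386.34 kgf·cm.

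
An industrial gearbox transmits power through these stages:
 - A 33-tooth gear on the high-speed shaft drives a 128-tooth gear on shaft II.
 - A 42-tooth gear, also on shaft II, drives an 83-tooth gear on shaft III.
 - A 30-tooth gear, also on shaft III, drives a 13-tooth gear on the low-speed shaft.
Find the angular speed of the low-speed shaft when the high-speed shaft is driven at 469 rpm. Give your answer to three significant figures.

the high-speed shaft → shaft II (gear mesh, 128/33): 469 ÷ 3.8788 = 120.91 rpm
shaft II → shaft III (gear mesh, 83/42): 120.91 ÷ 1.9762 = 61.185 rpm
shaft III → the low-speed shaft (gear mesh, 13/30): 61.185 ÷ 0.43333 = 141.2 rpm

141 rpm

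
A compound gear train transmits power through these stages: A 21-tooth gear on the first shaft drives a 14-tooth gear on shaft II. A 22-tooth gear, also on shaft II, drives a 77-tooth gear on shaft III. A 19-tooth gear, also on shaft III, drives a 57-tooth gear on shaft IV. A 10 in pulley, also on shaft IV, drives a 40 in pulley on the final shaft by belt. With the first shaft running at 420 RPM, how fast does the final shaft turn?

gear mesh 14/21 = 0.66667 → 420/0.66667 = 630 RPM
gear mesh 77/22 = 3.5 → 630/3.5 = 180 RPM
gear mesh 57/19 = 3 → 180/3 = 60 RPM
belt 40/10 = 4 → 60/4 = 15 RPM

15 RPM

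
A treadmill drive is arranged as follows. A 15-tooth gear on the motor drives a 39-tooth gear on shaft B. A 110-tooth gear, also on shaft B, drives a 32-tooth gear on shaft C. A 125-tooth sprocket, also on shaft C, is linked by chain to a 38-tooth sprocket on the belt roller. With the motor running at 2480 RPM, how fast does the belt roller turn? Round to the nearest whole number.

Gear mesh: ratio = 39/15 = 2.6, so shaft B turns at 2480 / 2.6 = 953.85 RPM.
Gear mesh: ratio = 32/110 = 0.29091, so shaft C turns at 953.85 / 0.29091 = 3278.8 RPM.
Chain: ratio = 38/125 = 0.304, so the belt roller turns at 3278.8 / 0.304 = 10786 RPM.

10786 RPM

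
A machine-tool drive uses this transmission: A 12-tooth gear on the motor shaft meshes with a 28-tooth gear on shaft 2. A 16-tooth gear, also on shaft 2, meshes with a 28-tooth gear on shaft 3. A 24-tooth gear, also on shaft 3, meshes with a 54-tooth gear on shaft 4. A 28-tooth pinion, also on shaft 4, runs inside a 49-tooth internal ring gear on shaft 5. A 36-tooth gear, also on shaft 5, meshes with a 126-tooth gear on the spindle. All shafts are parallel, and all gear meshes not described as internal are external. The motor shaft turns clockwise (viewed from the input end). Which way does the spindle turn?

the motor shaft → shaft 2: external mesh, 1 reversal → CCW.
shaft 2 → shaft 3: external mesh, 1 reversal → CW.
shaft 3 → shaft 4: external mesh, 1 reversal → CCW.
shaft 4 → shaft 5: internal mesh, same direction → CCW.
shaft 5 → the spindle: external mesh, 1 reversal → CW.
4 reversals in total — an even number — so the spindle turns the same way as the motor shaft.

clockwise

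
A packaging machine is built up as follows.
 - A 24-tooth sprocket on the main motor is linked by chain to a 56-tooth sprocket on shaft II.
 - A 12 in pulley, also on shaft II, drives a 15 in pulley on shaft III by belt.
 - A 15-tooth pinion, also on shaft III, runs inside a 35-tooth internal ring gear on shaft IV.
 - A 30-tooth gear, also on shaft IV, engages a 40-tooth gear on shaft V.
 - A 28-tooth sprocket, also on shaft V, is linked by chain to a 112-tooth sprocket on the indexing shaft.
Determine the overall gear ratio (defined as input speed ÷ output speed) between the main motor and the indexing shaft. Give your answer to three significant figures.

36.3

Each stage contributes driven/driver: chain 56/24 = 2.3333, belt 15/12 = 1.25, internal gear 35/15 = 2.3333, gear mesh 40/30 = 1.3333, chain 112/28 = 4.
Overall: 2.3333 × 1.25 × 2.3333 × 1.3333 × 4 = 36.296.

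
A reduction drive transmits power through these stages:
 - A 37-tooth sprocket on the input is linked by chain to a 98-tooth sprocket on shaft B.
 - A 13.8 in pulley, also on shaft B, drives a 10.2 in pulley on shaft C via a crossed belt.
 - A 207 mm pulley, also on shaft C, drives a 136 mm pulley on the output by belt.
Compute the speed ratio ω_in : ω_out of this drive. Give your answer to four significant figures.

Each stage contributes driven/driver: chain 98/37 = 2.6486, belt 10.2/13.8 = 0.73913, belt 136/207 = 0.657.
Overall: 2.6486 × 0.73913 × 0.657 = 1.2862.

1.286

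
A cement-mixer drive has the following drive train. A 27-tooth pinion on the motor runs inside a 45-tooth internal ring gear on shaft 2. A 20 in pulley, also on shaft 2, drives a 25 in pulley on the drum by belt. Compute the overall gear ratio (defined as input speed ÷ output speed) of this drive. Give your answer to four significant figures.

2.083

Each stage contributes driven/driver: internal gear 45/27 = 1.6667, belt 25/20 = 1.25.
Overall: 1.6667 × 1.25 = 2.0833.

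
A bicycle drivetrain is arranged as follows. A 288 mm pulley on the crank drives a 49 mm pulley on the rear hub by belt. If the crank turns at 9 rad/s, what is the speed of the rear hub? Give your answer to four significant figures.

52.90 rad/s

belt 49/288 = 0.17014 → 9/0.17014 = 52.898 rad/s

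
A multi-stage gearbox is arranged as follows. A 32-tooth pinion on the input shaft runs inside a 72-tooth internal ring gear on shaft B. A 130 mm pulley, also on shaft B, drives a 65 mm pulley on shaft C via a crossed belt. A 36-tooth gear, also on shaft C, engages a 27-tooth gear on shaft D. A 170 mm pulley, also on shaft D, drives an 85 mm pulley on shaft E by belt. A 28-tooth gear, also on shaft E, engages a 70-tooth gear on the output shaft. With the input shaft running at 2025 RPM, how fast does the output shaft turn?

the input shaft → shaft B (internal gear, 72/32): 2025 ÷ 2.25 = 900 RPM
shaft B → shaft C (belt, 65/130): 900 ÷ 0.5 = 1800 RPM
shaft C → shaft D (gear mesh, 27/36): 1800 ÷ 0.75 = 2400 RPM
shaft D → shaft E (belt, 85/170): 2400 ÷ 0.5 = 4800 RPM
shaft E → the output shaft (gear mesh, 70/28): 4800 ÷ 2.5 = 1920 RPM

1920 RPM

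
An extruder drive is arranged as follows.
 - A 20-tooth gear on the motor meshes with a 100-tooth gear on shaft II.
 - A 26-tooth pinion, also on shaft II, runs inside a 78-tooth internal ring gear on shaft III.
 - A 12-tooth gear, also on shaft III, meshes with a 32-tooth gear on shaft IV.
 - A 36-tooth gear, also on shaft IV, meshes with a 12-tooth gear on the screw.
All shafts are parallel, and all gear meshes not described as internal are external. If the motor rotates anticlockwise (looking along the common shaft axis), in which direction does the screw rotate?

clockwise

the motor → shaft II: external mesh, 1 reversal → CW.
shaft II → shaft III: internal mesh, same direction → CW.
shaft III → shaft IV: external mesh, 1 reversal → CCW.
shaft IV → the screw: external mesh, 1 reversal → CW.
3 reversals in total — an odd number — so the screw turns opposite to the motor.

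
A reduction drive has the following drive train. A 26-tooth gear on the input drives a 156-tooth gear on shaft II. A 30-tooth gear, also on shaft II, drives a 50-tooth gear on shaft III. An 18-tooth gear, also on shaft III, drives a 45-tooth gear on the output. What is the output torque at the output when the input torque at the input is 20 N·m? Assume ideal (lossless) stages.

gear mesh 156/26 = 6 → τ = 20·6 = 120 N·m
gear mesh 50/30 = 1.6667 → τ = 120·1.6667 = 200 N·m
gear mesh 45/18 = 2.5 → τ = 200·2.5 = 500 N·m

500 N·m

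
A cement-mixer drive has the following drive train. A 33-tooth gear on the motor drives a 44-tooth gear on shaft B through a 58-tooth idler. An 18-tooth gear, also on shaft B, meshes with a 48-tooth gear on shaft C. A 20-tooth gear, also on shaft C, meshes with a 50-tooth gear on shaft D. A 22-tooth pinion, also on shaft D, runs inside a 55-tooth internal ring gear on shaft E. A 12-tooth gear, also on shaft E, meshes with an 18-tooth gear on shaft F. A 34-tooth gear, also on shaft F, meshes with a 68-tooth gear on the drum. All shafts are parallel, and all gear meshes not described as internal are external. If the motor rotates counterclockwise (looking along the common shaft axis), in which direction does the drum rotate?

counterclockwise

the motor → shaft B: driver → idler → driven is 2 external meshes, 2 reversals → CCW.
shaft B → shaft C: external mesh, 1 reversal → CW.
shaft C → shaft D: external mesh, 1 reversal → CCW.
shaft D → shaft E: internal mesh, same direction → CCW.
shaft E → shaft F: external mesh, 1 reversal → CW.
shaft F → the drum: external mesh, 1 reversal → CCW.
6 reversals in total — an even number — so the drum turns the same way as the motor.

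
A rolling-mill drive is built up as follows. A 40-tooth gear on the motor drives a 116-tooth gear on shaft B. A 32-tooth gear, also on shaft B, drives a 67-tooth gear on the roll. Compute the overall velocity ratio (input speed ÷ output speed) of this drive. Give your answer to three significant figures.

Each stage contributes driven/driver: gear mesh 116/40 = 2.9, gear mesh 67/32 = 2.0938.
Overall: 2.9 × 2.0938 = 6.0719.

6.07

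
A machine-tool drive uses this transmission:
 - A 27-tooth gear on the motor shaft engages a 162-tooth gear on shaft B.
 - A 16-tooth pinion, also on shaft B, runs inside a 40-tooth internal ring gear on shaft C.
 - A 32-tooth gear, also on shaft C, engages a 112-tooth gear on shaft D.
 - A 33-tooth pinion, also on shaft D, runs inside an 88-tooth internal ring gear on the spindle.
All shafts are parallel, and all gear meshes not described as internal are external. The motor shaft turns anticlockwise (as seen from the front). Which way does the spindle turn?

anticlockwise

the motor shaft → shaft B: external mesh, 1 reversal → CW.
shaft B → shaft C: internal mesh, same direction → CW.
shaft C → shaft D: external mesh, 1 reversal → CCW.
shaft D → the spindle: internal mesh, same direction → CCW.
2 reversals in total — an even number — so the spindle turns the same way as the motor shaft.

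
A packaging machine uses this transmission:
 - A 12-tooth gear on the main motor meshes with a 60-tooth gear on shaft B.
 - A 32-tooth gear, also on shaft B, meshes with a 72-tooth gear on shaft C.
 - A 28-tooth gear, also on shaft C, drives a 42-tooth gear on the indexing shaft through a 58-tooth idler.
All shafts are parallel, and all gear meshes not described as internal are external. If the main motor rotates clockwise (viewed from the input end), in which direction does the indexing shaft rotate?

the main motor → shaft B: external mesh, 1 reversal → CCW.
shaft B → shaft C: external mesh, 1 reversal → CW.
shaft C → the indexing shaft: driver → idler → driven is 2 external meshes, 2 reversals → CW.
4 reversals in total — an even number — so the indexing shaft turns the same way as the main motor.

clockwise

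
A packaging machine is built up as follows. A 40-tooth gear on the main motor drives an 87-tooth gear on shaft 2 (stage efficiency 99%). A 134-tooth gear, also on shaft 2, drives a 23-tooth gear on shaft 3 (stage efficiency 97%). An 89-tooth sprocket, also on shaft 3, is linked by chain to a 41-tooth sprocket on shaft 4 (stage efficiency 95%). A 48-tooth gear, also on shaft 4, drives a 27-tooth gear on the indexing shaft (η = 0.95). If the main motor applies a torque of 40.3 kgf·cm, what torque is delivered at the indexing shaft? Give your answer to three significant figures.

3.38 kgf·cm

Gear mesh: ratio = 87/40 = 2.175; torque at shaft 2 = 40.3 × 2.175 × 0.99 = 86.776 kgf·cm.
Gear mesh: ratio = 23/134 = 0.17164; torque at shaft 3 = 86.776 × 0.17164 × 0.97 = 14.448 kgf·cm.
Chain: ratio = 41/89 = 0.46067; torque at shaft 4 = 14.448 × 0.46067 × 0.95 = 6.3228 kgf·cm.
Gear mesh: ratio = 27/48 = 0.5625; torque at the indexing shaft = 6.3228 × 0.5625 × 0.95 = 3.3788 kgf·cm.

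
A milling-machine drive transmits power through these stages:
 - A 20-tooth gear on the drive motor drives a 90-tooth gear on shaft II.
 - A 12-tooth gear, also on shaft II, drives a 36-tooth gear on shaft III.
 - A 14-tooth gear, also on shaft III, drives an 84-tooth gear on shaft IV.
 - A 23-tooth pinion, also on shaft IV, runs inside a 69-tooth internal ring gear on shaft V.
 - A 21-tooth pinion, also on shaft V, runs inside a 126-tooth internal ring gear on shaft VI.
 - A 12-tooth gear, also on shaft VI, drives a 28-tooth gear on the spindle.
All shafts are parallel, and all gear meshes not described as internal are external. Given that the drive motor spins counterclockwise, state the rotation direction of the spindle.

the drive motor → shaft II: external mesh, 1 reversal → CW.
shaft II → shaft III: external mesh, 1 reversal → CCW.
shaft III → shaft IV: external mesh, 1 reversal → CW.
shaft IV → shaft V: internal mesh, same direction → CW.
shaft V → shaft VI: internal mesh, same direction → CW.
shaft VI → the spindle: external mesh, 1 reversal → CCW.
4 reversals in total — an even number — so the spindle turns the same way as the drive motor.

counterclockwise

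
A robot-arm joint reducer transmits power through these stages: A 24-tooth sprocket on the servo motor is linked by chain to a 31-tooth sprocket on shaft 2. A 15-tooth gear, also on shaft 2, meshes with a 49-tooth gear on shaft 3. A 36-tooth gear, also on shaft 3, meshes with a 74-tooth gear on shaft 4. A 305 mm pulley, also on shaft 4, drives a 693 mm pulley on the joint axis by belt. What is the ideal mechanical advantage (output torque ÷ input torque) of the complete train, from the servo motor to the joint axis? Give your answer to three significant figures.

Each stage contributes driven/driver: chain 31/24 = 1.2917, gear mesh 49/15 = 3.2667, gear mesh 74/36 = 2.0556, belt 693/305 = 2.2721.
Overall: 1.2917 × 3.2667 × 2.0556 × 2.2721 = 19.707.

19.7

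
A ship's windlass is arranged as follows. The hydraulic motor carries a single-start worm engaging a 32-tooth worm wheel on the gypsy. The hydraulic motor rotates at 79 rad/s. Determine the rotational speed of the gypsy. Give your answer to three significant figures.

worm 32/1 = 32 → 79/32 = 2.4688 rad/s

2.47 rad/s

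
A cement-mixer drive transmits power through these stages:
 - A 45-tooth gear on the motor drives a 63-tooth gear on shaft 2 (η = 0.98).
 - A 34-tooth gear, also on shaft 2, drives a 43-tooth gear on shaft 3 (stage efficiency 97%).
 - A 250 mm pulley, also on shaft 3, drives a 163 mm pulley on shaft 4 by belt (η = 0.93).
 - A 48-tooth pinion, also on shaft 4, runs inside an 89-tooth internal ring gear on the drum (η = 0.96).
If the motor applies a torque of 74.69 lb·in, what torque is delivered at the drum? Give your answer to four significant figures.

135.7 lb·in

After the gear mesh (63/45): 74.69 × 1.4 × 0.98 = 102.47 lb·in
After the gear mesh (43/34): 102.47 × 1.2647 × 0.97 = 125.71 lb·in
After the belt (163/250): 125.71 × 0.652 × 0.93 = 76.227 lb·in
After the internal gear (89/48): 76.227 × 1.8542 × 0.96 = 135.68 lb·in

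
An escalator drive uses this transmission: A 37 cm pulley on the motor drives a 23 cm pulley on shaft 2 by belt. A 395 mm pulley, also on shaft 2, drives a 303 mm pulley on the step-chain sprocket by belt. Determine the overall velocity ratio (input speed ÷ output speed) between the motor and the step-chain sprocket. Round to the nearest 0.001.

0.477

Each stage contributes driven/driver: belt 23/37 = 0.62162, belt 303/395 = 0.76709.
Overall: 0.62162 × 0.76709 = 0.47684.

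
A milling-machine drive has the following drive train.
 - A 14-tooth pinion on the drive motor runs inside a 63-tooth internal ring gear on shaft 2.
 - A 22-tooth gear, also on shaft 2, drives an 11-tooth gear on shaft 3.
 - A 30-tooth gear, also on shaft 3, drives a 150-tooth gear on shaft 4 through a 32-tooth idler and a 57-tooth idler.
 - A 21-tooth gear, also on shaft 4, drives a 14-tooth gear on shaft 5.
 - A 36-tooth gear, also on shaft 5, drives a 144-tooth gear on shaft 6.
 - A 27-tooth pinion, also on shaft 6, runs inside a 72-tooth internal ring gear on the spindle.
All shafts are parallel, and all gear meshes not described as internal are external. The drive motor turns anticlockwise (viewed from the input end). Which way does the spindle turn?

anticlockwise

the drive motor → shaft 2: internal mesh, same direction → CCW.
shaft 2 → shaft 3: external mesh, 1 reversal → CW.
shaft 3 → shaft 4: driver → idler → idler → driven is 3 external meshes, 3 reversals → CCW.
shaft 4 → shaft 5: external mesh, 1 reversal → CW.
shaft 5 → shaft 6: external mesh, 1 reversal → CCW.
shaft 6 → the spindle: internal mesh, same direction → CCW.
6 reversals in total — an even number — so the spindle turns the same way as the drive motor.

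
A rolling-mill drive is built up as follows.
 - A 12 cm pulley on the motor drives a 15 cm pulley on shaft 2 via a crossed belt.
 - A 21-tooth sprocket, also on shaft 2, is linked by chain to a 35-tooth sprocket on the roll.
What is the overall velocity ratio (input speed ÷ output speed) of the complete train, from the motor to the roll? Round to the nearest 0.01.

2.08

Each stage contributes driven/driver: belt 15/12 = 1.25, chain 35/21 = 1.6667.
Overall: 1.25 × 1.6667 = 2.0833.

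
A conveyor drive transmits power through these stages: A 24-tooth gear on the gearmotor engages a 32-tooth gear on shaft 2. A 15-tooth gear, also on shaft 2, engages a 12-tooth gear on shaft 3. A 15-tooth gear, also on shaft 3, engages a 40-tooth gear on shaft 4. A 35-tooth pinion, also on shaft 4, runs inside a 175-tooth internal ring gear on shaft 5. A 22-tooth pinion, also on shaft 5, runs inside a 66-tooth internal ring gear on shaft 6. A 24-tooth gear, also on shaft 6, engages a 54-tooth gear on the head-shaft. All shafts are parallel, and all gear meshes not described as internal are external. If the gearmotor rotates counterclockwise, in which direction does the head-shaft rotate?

the gearmotor → shaft 2: external mesh, 1 reversal → CW.
shaft 2 → shaft 3: external mesh, 1 reversal → CCW.
shaft 3 → shaft 4: external mesh, 1 reversal → CW.
shaft 4 → shaft 5: internal mesh, same direction → CW.
shaft 5 → shaft 6: internal mesh, same direction → CW.
shaft 6 → the head-shaft: external mesh, 1 reversal → CCW.
4 reversals in total — an even number — so the head-shaft turns the same way as the gearmotor.

counterclockwise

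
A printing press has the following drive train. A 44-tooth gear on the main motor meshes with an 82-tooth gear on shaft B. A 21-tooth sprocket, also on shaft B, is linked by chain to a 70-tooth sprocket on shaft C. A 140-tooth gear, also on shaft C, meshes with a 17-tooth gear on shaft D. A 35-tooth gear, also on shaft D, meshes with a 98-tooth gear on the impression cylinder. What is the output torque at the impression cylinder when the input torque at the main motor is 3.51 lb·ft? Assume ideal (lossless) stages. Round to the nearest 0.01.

After the gear mesh (82/44): 3.51 × 1.8636 = 6.5414 lb·ft
After the chain (70/21): 6.5414 × 3.3333 = 21.805 lb·ft
After the gear mesh (17/140): 21.805 × 0.12143 = 2.6477 lb·ft
After the gear mesh (98/35): 2.6477 × 2.8 = 7.4135 lb·ft

7.41 lb·ft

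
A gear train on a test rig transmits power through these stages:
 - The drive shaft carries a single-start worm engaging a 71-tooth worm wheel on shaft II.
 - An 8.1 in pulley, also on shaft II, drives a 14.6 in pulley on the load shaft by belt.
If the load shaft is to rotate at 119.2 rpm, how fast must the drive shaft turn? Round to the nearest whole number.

Overall ratio R = 71 × 1.8025 = 127.98.
Required input speed = output speed × R = 119.2 × 127.98 = 15255 rpm.

15255 rpm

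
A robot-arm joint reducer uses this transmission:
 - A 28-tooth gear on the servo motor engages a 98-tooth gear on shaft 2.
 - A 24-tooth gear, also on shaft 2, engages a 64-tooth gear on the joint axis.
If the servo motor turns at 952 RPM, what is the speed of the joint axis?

Gear mesh: ratio = 98/28 = 3.5, so shaft 2 turns at 952 / 3.5 = 272 RPM.
Gear mesh: ratio = 64/24 = 2.6667, so the joint axis turns at 272 / 2.6667 = 102 RPM.

102 RPM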